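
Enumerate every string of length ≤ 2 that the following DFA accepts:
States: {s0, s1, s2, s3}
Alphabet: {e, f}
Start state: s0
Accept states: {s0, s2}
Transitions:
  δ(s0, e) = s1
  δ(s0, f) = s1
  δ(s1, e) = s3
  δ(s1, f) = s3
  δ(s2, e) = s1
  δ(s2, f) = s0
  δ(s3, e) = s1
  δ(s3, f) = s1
ε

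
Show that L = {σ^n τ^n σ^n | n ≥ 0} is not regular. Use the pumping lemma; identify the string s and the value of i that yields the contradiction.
Assume L is regular with pumping length p. Idea: pumping the first σ-block unbalances it against the other two.
Choose s = σ^p τ^p σ^p ∈ L (|s| = 3p ≥ p). By the pumping lemma, s = xyz with |xy| ≤ p, |y| > 0, so y = σ^k with k ≥ 1, inside the first σ-block. Then xy²z = σ^(p+k) τ^p σ^p. The first block has length p+k ≠ p, so the three block lengths are no longer equal and xy²z ∉ L.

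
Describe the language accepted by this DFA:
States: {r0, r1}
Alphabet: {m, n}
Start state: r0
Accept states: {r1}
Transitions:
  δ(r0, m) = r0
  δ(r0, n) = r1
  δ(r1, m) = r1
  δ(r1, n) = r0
Testing a few strings:
  'm' → reject
  'nmn' → reject
  'n' → accept
  'mn' → accept
State roles: r0=even number of n's so far; r1=odd number of n's so far
All strings over {m,n} with an odd number of n's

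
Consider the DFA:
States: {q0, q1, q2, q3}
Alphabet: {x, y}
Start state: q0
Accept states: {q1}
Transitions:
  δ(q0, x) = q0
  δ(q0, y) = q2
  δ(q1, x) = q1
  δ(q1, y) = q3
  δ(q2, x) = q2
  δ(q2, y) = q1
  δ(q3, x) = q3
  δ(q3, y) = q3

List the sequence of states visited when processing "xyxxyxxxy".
read 'x': q0 → q0
  read 'y': q0 → q2
  read 'x': q2 → q2
  read 'x': q2 → q2
  read 'y': q2 → q1
  read 'x': q1 → q1
  read 'x': q1 → q1
  read 'x': q1 → q1
  read 'y': q1 → q3
q0 -> q0 -> q2 -> q2 -> q2 -> q1 -> q1 -> q1 -> q1 -> q3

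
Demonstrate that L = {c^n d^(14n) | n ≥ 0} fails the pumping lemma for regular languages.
Assume L is regular with pumping length p. Idea: pumping the c-block breaks the 1:14 ratio.
Choose s = c^p d^(14p) (length 15p ≥ p). By the pumping lemma, s = xyz with |xy| ≤ p, |y| > 0, so y = c^k with k ≥ 1. Then xy²z = c^(p+k) d^(14p). For this to be in L we would need 14p = 14(p+k), i.e. 14k = 0, contradicting k ≥ 1. So xy²z ∉ L.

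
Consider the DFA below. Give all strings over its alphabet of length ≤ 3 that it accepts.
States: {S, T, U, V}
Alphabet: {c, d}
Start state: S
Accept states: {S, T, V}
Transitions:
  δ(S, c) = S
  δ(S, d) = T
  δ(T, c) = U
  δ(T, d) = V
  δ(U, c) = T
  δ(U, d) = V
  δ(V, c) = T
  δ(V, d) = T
ε, c, d, cc, cd, dd, ccc, ccd, cdd, dcc, dcd, ddc, ddd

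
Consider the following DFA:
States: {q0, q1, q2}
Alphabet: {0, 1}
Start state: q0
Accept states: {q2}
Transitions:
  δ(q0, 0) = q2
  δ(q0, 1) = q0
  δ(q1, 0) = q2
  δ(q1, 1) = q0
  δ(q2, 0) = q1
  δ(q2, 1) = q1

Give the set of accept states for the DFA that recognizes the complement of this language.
Complement accept states = All states \ Original accept states
= {q0, q1, q2} \ {q2}
{q0, q1}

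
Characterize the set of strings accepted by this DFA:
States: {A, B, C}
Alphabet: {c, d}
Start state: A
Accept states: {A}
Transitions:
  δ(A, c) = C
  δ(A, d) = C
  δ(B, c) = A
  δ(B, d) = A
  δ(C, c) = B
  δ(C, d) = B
Testing a few strings:
  'ccd' → accept
  'dcdc' → reject
  'ddd' → accept
  'dccd' → reject
State roles: A=length ≡ 0 (mod 3); B=length ≡ 2 (mod 3); C=length ≡ 1 (mod 3)
All strings over {c,d} whose length is a multiple of 3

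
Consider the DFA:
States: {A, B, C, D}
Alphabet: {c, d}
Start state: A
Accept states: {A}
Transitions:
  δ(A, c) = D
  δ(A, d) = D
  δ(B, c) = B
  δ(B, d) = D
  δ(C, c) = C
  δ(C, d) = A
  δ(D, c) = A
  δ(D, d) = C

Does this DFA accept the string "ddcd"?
Processing string "ddcd":
  A --d--> D
  D --d--> C
  C --c--> C
  C --d--> A
Final state: A
Accept states: {A}
Yes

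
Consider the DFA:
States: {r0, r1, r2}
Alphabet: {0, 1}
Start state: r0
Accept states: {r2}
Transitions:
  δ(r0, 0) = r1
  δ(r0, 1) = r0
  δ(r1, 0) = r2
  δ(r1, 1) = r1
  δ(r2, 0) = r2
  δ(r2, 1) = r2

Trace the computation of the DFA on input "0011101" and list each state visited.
read '0': r0 → r1
  read '0': r1 → r2
  read '1': r2 → r2
  read '1': r2 → r2
  read '1': r2 → r2
  read '0': r2 → r2
  read '1': r2 → r2
r0 -> r1 -> r2 -> r2 -> r2 -> r2 -> r2 -> r2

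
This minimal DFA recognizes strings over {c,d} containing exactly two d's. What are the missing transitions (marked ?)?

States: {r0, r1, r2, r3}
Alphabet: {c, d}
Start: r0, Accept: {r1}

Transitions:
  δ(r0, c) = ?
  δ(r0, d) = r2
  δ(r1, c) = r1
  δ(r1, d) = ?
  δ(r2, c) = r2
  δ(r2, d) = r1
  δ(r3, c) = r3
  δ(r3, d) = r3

From the language and accept set, identify what each state tracks — r0: zero d's; r1: two d's; r2: one d; r3: ≥ three d's (dead).
Each missing δ(q, a) is the state matching the new tracked value after reading a.
δ(r0, c) = r0; δ(r1, d) = r3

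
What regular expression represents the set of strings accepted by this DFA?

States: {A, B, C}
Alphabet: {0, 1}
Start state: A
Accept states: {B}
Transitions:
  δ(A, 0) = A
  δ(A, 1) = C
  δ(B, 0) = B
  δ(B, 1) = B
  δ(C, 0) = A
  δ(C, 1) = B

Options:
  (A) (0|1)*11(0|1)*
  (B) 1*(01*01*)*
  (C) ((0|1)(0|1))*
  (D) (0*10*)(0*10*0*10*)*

Check each option against the DFA on short strings; one disagreement eliminates an option:
  (A) (0|1)*11(0|1)*: agrees with the DFA on every string of length ≤ 6
  (B) 1*(01*01*)*: on ε the DFA stays in A and rejects (A ∉ Accept), but the regex matches it → eliminate
  (C) ((0|1)(0|1))*: on ε the DFA stays in A and rejects (A ∉ Accept), but the regex matches it → eliminate
  (D) (0*10*)(0*10*0*10*)*: on '1' the DFA goes A → C and rejects (C ∉ Accept), but the regex matches it → eliminate
Only (A) is consistent with the DFA.
(A) (0|1)*11(0|1)*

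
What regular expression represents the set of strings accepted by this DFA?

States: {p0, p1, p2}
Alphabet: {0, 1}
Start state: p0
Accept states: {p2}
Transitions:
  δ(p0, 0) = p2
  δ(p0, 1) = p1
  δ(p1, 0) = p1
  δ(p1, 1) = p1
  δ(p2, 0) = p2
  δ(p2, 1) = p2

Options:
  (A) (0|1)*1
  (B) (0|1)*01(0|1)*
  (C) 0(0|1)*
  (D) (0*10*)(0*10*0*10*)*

Check each option against the DFA on short strings; one disagreement eliminates an option:
  (A) (0|1)*1: on '0' the DFA goes p0 → p2 and accepts (p2 ∈ Accept), but the regex does not match it → eliminate
  (B) (0|1)*01(0|1)*: on '0' the DFA goes p0 → p2 and accepts (p2 ∈ Accept), but the regex does not match it → eliminate
  (C) 0(0|1)*: agrees with the DFA on every string of length ≤ 6
  (D) (0*10*)(0*10*0*10*)*: on '0' the DFA goes p0 → p2 and accepts (p2 ∈ Accept), but the regex does not match it → eliminate
Only (C) is consistent with the DFA.
(C) 0(0|1)*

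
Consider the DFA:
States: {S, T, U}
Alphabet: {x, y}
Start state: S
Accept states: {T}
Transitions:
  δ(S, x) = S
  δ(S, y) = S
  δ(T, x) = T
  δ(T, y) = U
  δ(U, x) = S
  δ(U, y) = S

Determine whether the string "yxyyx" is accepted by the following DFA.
Processing string "yxyyx":
  S --y--> S
  S --x--> S
  S --y--> S
  S --y--> S
  S --x--> S
Final state: S
Accept states: {T}
No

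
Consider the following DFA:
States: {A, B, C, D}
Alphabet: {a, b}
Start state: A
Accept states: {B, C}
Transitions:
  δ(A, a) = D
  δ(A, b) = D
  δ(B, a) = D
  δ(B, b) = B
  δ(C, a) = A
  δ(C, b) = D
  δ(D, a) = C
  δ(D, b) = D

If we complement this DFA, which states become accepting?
Complement accept states = All states \ Original accept states
= {A, B, C, D} \ {B, C}
{A, D}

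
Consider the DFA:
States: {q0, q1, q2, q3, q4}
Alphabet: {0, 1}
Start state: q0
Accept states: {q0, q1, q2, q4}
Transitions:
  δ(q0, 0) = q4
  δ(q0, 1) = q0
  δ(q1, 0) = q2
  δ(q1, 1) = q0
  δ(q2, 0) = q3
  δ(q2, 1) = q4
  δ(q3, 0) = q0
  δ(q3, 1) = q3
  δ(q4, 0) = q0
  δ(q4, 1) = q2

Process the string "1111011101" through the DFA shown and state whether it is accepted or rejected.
Processing string "1111011101":
  q0 --1--> q0
  q0 --1--> q0
  q0 --1--> q0
  q0 --1--> q0
  q0 --0--> q4
  q4 --1--> q2
  q2 --1--> q4
  q4 --1--> q2
  q2 --0--> q3
  q3 --1--> q3
Final state: q3
Accept states: {q0, q1, q2, q4}
No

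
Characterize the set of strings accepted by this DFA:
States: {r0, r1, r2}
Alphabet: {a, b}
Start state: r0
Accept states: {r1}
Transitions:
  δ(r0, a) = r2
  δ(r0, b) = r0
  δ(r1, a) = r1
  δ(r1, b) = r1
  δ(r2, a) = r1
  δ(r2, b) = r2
Testing a few strings:
  'abb' → reject
  'b' → reject
  'aab' → accept
  'aa' → accept
State roles: r0=zero a's seen; r1=≥ two a's seen; r2=one a seen
All strings over {a,b} containing at least two a's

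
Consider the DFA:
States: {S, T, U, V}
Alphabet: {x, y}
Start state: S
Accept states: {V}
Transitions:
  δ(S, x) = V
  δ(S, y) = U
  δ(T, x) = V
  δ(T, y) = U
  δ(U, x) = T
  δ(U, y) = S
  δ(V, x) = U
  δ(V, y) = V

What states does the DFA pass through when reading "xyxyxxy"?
read 'x': S → V
  read 'y': V → V
  read 'x': V → U
  read 'y': U → S
  read 'x': S → V
  read 'x': V → U
  read 'y': U → S
S -> V -> V -> U -> S -> V -> U -> S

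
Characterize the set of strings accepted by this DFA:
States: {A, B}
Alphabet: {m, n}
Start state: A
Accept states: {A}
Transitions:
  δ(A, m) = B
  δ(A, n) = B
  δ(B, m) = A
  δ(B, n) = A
Testing a few strings:
  'nnn' → reject
  'n' → reject
  'mn' → accept
  'nm' → accept
State roles: A=even length so far; B=odd length so far
All strings over {m,n} of even length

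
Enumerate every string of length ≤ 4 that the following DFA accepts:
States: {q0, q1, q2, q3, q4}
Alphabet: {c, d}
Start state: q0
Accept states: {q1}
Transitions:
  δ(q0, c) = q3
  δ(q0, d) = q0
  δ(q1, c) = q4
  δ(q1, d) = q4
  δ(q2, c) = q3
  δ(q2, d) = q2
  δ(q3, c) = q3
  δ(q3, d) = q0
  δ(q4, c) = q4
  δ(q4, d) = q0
None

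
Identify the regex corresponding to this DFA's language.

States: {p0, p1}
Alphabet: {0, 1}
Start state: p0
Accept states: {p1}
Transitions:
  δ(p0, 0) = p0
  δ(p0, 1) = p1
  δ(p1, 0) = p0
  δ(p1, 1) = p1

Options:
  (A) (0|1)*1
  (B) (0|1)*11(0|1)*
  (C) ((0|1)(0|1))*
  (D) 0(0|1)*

Check each option against the DFA on short strings; one disagreement eliminates an option:
  (A) (0|1)*1: agrees with the DFA on every string of length ≤ 6
  (B) (0|1)*11(0|1)*: on '1' the DFA goes p0 → p1 and accepts (p1 ∈ Accept), but the regex does not match it → eliminate
  (C) ((0|1)(0|1))*: on ε the DFA stays in p0 and rejects (p0 ∉ Accept), but the regex matches it → eliminate
  (D) 0(0|1)*: on '0' the DFA goes p0 → p0 and rejects (p0 ∉ Accept), but the regex matches it → eliminate
Only (A) is consistent with the DFA.
(A) (0|1)*1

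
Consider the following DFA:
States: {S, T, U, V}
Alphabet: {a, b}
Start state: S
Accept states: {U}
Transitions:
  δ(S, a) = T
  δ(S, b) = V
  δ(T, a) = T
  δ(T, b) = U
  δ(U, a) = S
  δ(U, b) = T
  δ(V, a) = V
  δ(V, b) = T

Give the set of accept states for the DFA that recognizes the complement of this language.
Complement accept states = All states \ Original accept states
= {S, T, U, V} \ {U}
{S, T, V}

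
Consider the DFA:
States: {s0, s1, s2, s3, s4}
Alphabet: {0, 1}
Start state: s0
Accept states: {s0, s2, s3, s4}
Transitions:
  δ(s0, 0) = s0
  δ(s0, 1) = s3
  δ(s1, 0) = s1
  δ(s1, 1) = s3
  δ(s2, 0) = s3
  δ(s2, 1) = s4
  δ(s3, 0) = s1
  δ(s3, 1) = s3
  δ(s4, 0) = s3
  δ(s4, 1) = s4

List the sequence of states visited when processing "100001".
read '1': s0 → s3
  read '0': s3 → s1
  read '0': s1 → s1
  read '0': s1 → s1
  read '0': s1 → s1
  read '1': s1 → s3
s0 -> s3 -> s1 -> s1 -> s1 -> s1 -> s3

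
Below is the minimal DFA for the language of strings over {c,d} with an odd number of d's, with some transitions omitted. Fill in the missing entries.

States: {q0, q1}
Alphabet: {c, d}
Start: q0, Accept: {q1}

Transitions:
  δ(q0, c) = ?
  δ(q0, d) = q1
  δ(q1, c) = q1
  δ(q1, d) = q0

From the language and accept set, identify what each state tracks — q0: even number of d's so far; q1: odd number of d's so far.
Each missing δ(q, a) is the state matching the new tracked value after reading a.
δ(q0, c) = q0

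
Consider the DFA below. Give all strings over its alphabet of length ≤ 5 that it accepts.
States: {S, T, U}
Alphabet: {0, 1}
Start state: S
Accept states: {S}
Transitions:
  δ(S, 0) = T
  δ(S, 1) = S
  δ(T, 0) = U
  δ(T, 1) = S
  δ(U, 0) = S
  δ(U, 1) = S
ε, 1, 01, 11, 000, 001, 011, 101, 111, 0001, 0011, 0101, 0111, 1000, 1001, 1011, 1101, 1111, 00001, 00011, 00101, 00111, 01000, 01001, 01011, 01101, 01111, 10001, 10011, 10101, 10111, 11000, 11001, 11011, 11101, 11111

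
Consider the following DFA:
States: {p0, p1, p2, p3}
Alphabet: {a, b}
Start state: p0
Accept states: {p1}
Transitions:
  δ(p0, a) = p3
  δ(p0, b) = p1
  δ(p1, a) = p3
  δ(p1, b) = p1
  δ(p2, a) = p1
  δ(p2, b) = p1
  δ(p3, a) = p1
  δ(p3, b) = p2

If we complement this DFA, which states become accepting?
Complement accept states = All states \ Original accept states
= {p0, p1, p2, p3} \ {p1}
{p0, p2, p3}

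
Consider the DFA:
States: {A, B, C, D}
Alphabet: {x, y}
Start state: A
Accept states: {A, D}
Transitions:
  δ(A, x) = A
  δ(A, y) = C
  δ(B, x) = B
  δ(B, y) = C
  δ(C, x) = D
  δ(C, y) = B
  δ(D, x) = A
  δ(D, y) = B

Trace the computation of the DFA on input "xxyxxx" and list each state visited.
read 'x': A → A
  read 'x': A → A
  read 'y': A → C
  read 'x': C → D
  read 'x': D → A
  read 'x': A → A
A -> A -> A -> C -> D -> A -> A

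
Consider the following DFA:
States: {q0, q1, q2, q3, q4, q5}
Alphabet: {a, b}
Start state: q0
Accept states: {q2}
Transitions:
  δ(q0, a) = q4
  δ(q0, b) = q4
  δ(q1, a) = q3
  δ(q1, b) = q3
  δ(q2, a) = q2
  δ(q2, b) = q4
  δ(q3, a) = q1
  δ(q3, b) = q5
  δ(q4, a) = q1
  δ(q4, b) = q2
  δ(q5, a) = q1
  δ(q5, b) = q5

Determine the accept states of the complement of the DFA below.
Complement accept states = All states \ Original accept states
= {q0, q1, q2, q3, q4, q5} \ {q2}
{q0, q1, q3, q4, q5}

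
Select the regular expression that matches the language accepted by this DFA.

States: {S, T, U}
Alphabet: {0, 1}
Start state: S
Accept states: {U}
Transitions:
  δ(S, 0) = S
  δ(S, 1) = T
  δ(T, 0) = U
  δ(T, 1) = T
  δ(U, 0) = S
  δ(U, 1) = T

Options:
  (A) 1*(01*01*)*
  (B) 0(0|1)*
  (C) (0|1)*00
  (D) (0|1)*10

Check each option against the DFA on short strings; one disagreement eliminates an option:
  (A) 1*(01*01*)*: on ε the DFA stays in S and rejects (S ∉ Accept), but the regex matches it → eliminate
  (B) 0(0|1)*: on '0' the DFA goes S → S and rejects (S ∉ Accept), but the regex matches it → eliminate
  (C) (0|1)*00: on '00' the DFA goes S → S → S and rejects (S ∉ Accept), but the regex matches it → eliminate
  (D) (0|1)*10: agrees with the DFA on every string of length ≤ 6
Only (D) is consistent with the DFA.
(D) (0|1)*10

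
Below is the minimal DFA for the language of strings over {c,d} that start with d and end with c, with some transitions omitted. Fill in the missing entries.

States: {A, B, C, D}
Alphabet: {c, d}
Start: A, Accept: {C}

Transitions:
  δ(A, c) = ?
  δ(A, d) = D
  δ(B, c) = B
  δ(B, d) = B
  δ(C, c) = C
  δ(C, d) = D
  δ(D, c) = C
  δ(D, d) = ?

From the language and accept set, identify what each state tracks — A: no input read; B: started with c (dead); C: started with d, last symbol c; D: started with d, last symbol d.
Each missing δ(q, a) is the state matching the new tracked value after reading a.
δ(A, c) = B; δ(D, d) = D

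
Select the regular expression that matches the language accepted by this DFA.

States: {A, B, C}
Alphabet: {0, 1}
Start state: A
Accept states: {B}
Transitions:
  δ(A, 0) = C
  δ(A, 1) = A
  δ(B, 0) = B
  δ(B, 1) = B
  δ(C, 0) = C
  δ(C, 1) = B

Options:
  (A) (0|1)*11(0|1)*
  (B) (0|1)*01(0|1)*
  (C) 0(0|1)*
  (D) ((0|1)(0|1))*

Check each option against the DFA on short strings; one disagreement eliminates an option:
  (A) (0|1)*11(0|1)*: on '01' the DFA goes A → C → B and accepts (B ∈ Accept), but the regex does not match it → eliminate
  (B) (0|1)*01(0|1)*: agrees with the DFA on every string of length ≤ 6
  (C) 0(0|1)*: on '0' the DFA goes A → C and rejects (C ∉ Accept), but the regex matches it → eliminate
  (D) ((0|1)(0|1))*: on ε the DFA stays in A and rejects (A ∉ Accept), but the regex matches it → eliminate
Only (B) is consistent with the DFA.
(B) (0|1)*01(0|1)*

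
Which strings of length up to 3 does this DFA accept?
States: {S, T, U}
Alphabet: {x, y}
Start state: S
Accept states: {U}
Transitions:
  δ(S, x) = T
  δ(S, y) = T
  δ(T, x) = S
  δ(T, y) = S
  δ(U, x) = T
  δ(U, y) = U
None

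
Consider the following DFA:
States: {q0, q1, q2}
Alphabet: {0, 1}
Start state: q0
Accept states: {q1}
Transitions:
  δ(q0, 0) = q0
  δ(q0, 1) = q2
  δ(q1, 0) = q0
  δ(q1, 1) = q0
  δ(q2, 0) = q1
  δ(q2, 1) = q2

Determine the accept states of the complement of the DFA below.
Complement accept states = All states \ Original accept states
= {q0, q1, q2} \ {q1}
{q0, q2}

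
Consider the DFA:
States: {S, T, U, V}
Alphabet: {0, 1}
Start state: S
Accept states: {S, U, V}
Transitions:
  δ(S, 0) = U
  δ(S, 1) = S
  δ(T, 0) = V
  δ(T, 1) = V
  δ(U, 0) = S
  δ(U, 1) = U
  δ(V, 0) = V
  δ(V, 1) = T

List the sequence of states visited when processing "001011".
read '0': S → U
  read '0': U → S
  read '1': S → S
  read '0': S → U
  read '1': U → U
  read '1': U → U
S -> U -> S -> S -> U -> U -> U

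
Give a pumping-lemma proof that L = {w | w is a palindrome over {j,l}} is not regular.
Assume L is regular with pumping length p. Idea: pumping the leading j-block breaks the symmetry.
Choose s = j^p l j^p (a palindrome of length 2p+1 ≥ p). By the pumping lemma, s = xyz with |xy| ≤ p, |y| > 0, so y = j^k with k > 0 (xy lies entirely in the first j^p). Then xy²z = j^(p+k) l j^p, which is not a palindrome since p+k ≠ p.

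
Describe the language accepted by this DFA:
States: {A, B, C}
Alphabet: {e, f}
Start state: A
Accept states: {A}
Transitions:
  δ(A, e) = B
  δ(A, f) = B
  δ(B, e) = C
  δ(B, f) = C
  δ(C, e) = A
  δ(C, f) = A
Testing a few strings:
  'f' → reject
  'fee' → accept
  'efff' → reject
  'feff' → reject
State roles: A=length ≡ 0 (mod 3); B=length ≡ 1 (mod 3); C=length ≡ 2 (mod 3)
All strings over {e,f} whose length is a multiple of 3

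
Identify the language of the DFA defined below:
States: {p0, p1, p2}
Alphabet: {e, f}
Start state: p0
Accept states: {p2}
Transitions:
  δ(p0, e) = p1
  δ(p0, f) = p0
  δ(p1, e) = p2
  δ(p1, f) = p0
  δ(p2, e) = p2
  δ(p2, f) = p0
Testing a few strings:
  'f' → reject
  'eeff' → reject
  'ffff' → reject
  'ee' → accept
State roles: p0=last symbol not e; p1=one trailing e; p2=two trailing e's
All strings over {e,f} ending with ee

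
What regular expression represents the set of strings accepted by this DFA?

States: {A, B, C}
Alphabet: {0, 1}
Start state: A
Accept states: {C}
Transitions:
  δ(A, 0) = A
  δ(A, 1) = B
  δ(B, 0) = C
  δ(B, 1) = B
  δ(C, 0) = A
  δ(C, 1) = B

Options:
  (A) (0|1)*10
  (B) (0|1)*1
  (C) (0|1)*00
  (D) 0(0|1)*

Check each option against the DFA on short strings; one disagreement eliminates an option:
  (A) (0|1)*10: agrees with the DFA on every string of length ≤ 6
  (B) (0|1)*1: on '1' the DFA goes A → B and rejects (B ∉ Accept), but the regex matches it → eliminate
  (C) (0|1)*00: on '00' the DFA goes A → A → A and rejects (A ∉ Accept), but the regex matches it → eliminate
  (D) 0(0|1)*: on '0' the DFA goes A → A and rejects (A ∉ Accept), but the regex matches it → eliminate
Only (A) is consistent with the DFA.
(A) (0|1)*10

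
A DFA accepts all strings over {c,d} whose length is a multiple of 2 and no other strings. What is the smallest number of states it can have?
By Myhill–Nerode, count the distinguishable equivalence classes: 2 classes — one per residue of the length mod 2; class i is distinguished from class j by any string of length (2 − i) mod 2.
2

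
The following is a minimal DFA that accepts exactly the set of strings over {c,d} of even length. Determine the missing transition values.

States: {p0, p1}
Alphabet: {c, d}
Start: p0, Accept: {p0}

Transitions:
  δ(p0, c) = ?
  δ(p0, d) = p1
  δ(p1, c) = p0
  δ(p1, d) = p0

From the language and accept set, identify what each state tracks — p0: even length so far; p1: odd length so far.
Each missing δ(q, a) is the state matching the new tracked value after reading a.
δ(p0, c) = p1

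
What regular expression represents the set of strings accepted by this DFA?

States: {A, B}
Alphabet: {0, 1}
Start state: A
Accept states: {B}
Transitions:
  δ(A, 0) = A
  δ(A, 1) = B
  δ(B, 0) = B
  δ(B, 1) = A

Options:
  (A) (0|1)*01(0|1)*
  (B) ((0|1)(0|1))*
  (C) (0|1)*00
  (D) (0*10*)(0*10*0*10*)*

Check each option against the DFA on short strings; one disagreement eliminates an option:
  (A) (0|1)*01(0|1)*: on '1' the DFA goes A → B and accepts (B ∈ Accept), but the regex does not match it → eliminate
  (B) ((0|1)(0|1))*: on ε the DFA stays in A and rejects (A ∉ Accept), but the regex matches it → eliminate
  (C) (0|1)*00: on '1' the DFA goes A → B and accepts (B ∈ Accept), but the regex does not match it → eliminate
  (D) (0*10*)(0*10*0*10*)*: agrees with the DFA on every string of length ≤ 6
Only (D) is consistent with the DFA.
(D) (0*10*)(0*10*0*10*)*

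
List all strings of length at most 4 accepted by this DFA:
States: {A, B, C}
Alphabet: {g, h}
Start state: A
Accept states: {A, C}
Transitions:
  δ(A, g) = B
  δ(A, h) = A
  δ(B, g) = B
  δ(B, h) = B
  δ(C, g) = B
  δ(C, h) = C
ε, h, hh, hhh, hhhh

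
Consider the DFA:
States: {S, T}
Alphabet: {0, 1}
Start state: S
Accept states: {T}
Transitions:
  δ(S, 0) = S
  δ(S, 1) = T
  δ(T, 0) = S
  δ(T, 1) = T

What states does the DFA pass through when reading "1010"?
read '1': S → T
  read '0': T → S
  read '1': S → T
  read '0': T → S
S -> T -> S -> T -> S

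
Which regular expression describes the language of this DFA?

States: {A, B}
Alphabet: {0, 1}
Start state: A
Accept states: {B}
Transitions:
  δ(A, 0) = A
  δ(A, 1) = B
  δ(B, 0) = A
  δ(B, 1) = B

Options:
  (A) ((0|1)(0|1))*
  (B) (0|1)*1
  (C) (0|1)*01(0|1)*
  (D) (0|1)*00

Check each option against the DFA on short strings; one disagreement eliminates an option:
  (A) ((0|1)(0|1))*: on ε the DFA stays in A and rejects (A ∉ Accept), but the regex matches it → eliminate
  (B) (0|1)*1: agrees with the DFA on every string of length ≤ 6
  (C) (0|1)*01(0|1)*: on '1' the DFA goes A → B and accepts (B ∈ Accept), but the regex does not match it → eliminate
  (D) (0|1)*00: on '1' the DFA goes A → B and accepts (B ∈ Accept), but the regex does not match it → eliminate
Only (B) is consistent with the DFA.
(B) (0|1)*1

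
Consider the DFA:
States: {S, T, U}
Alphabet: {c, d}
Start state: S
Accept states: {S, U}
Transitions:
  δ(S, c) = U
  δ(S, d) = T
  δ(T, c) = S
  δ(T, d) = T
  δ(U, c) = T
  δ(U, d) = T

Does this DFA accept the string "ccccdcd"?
Processing string "ccccdcd":
  S --c--> U
  U --c--> T
  T --c--> S
  S --c--> U
  U --d--> T
  T --c--> S
  S --d--> T
Final state: T
Accept states: {S, U}
No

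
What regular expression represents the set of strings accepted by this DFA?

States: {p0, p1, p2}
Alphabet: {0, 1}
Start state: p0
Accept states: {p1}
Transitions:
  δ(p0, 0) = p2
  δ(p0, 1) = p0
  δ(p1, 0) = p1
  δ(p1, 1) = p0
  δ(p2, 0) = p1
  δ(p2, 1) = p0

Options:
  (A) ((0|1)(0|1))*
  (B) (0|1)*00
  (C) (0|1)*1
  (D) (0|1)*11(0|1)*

Check each option against the DFA on short strings; one disagreement eliminates an option:
  (A) ((0|1)(0|1))*: on ε the DFA stays in p0 and rejects (p0 ∉ Accept), but the regex matches it → eliminate
  (B) (0|1)*00: agrees with the DFA on every string of length ≤ 6
  (C) (0|1)*1: on '1' the DFA goes p0 → p0 and rejects (p0 ∉ Accept), but the regex matches it → eliminate
  (D) (0|1)*11(0|1)*: on '00' the DFA goes p0 → p2 → p1 and accepts (p1 ∈ Accept), but the regex does not match it → eliminate
Only (B) is consistent with the DFA.
(B) (0|1)*00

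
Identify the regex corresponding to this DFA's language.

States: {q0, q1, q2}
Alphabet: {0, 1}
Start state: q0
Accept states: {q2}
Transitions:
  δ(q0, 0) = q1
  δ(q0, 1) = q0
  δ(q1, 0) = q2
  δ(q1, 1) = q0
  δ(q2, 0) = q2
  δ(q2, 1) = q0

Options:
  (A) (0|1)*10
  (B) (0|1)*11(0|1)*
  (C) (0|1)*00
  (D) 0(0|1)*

Check each option against the DFA on short strings; one disagreement eliminates an option:
  (A) (0|1)*10: on '00' the DFA goes q0 → q1 → q2 and accepts (q2 ∈ Accept), but the regex does not match it → eliminate
  (B) (0|1)*11(0|1)*: on '00' the DFA goes q0 → q1 → q2 and accepts (q2 ∈ Accept), but the regex does not match it → eliminate
  (C) (0|1)*00: agrees with the DFA on every string of length ≤ 6
  (D) 0(0|1)*: on '0' the DFA goes q0 → q1 and rejects (q1 ∉ Accept), but the regex matches it → eliminate
Only (C) is consistent with the DFA.
(C) (0|1)*00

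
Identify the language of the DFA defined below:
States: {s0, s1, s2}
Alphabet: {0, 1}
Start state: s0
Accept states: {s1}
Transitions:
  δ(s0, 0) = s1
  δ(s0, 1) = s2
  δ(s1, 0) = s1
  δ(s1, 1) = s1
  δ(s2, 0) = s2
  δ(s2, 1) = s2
Testing a few strings:
  '0' → accept
  '11' → reject
  '1' → reject
  '01' → accept
State roles: s0=no input read; s1=started with 0; s2=started with 1 (dead)
All binary strings starting with 0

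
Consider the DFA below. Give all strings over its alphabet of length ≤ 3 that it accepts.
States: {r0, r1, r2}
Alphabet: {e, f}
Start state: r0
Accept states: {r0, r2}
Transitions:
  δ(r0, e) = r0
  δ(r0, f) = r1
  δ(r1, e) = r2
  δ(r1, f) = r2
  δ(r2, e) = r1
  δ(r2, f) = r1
ε, e, ee, fe, ff, eee, efe, eff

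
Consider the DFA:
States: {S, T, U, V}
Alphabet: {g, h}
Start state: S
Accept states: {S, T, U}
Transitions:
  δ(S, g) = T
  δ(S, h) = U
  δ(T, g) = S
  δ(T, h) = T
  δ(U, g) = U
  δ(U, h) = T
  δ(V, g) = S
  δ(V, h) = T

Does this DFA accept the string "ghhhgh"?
Processing string "ghhhgh":
  S --g--> T
  T --h--> T
  T --h--> T
  T --h--> T
  T --g--> S
  S --h--> U
Final state: U
Accept states: {S, T, U}
Yes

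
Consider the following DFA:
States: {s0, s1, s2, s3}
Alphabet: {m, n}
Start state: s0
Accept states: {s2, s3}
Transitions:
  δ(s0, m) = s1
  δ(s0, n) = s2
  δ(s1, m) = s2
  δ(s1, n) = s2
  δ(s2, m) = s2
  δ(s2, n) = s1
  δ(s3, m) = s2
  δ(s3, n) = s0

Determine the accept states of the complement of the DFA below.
Complement accept states = All states \ Original accept states
= {s0, s1, s2, s3} \ {s2, s3}
{s0, s1}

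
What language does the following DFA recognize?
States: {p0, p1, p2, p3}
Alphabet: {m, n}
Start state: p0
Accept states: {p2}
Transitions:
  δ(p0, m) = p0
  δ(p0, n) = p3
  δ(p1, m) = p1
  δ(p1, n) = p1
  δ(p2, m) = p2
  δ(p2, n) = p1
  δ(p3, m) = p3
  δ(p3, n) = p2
Testing a few strings:
  'mmn' → reject
  'mn' → reject
  'nnn' → reject
  'mm' → reject
State roles: p0=zero n's; p1=≥ three n's (dead); p2=two n's; p3=one n
All strings over {m,n} containing exactly two n's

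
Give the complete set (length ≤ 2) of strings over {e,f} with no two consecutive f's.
ε, e, f, ee, ef, fe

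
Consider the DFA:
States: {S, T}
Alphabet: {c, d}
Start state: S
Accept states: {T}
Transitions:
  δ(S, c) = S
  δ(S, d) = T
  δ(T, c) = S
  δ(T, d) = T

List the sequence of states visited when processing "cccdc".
read 'c': S → S
  read 'c': S → S
  read 'c': S → S
  read 'd': S → T
  read 'c': T → S
S -> S -> S -> S -> T -> S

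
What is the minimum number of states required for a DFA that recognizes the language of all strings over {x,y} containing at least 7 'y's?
By Myhill–Nerode, count the distinguishable equivalence classes: 8 classes — having seen 0, 1, …, 6, or ≥7 copies of 'y'; any two classes i < j (j ≤ 7) are distinguished by the string y^(7−j), which takes class j to 7 copies (accepted) but leaves class i below 7 (rejected).
8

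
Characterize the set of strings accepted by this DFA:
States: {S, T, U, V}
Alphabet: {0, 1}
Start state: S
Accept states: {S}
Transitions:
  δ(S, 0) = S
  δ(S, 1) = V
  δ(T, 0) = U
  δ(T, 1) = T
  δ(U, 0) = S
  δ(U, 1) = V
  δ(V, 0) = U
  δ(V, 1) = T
Testing a few strings:
  '00' → accept
  '0111' → reject
  '001' → reject
  '11' → reject
State roles: S=value ≡ 0 (mod 4); T=value ≡ 3 (mod 4); U=value ≡ 2 (mod 4); V=value ≡ 1 (mod 4)
All binary strings representing a multiple of 4 (read in base 2; leading zeros allowed and ε counts as 0)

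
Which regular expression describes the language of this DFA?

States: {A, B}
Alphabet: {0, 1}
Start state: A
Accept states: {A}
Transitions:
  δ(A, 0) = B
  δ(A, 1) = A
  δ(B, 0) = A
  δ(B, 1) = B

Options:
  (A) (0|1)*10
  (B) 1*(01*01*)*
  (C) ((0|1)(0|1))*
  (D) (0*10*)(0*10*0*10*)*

Check each option against the DFA on short strings; one disagreement eliminates an option:
  (A) (0|1)*10: on ε the DFA stays in A and accepts (A ∈ Accept), but the regex does not match it → eliminate
  (B) 1*(01*01*)*: agrees with the DFA on every string of length ≤ 6
  (C) ((0|1)(0|1))*: on '1' the DFA goes A → A and accepts (A ∈ Accept), but the regex does not match it → eliminate
  (D) (0*10*)(0*10*0*10*)*: on ε the DFA stays in A and accepts (A ∈ Accept), but the regex does not match it → eliminate
Only (B) is consistent with the DFA.
(B) 1*(01*01*)*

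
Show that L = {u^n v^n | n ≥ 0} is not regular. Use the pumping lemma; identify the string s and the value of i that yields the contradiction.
Assume L is regular with pumping length p. Idea: pumping the u-block changes the count balance.
Choose s = u^p v^p (length 2p ≥ p). By the pumping lemma, s = xyz with |xy| ≤ p, |y| > 0. So y = u^k for some k > 0 (since xy is entirely within the u's). Pumping gives xy²z = u^(p+k) v^p, which is not in L since p+k ≠ p.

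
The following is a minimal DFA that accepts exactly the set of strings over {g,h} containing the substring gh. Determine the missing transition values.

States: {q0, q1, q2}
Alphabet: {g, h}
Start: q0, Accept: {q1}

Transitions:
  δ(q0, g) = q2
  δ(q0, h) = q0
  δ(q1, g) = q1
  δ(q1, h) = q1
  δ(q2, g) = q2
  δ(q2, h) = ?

From the language and accept set, identify what each state tracks — q0: no g seen yet; q1: substring gh seen; q2: seen a g, waiting for h.
Each missing δ(q, a) is the state matching the new tracked value after reading a.
δ(q2, h) = q1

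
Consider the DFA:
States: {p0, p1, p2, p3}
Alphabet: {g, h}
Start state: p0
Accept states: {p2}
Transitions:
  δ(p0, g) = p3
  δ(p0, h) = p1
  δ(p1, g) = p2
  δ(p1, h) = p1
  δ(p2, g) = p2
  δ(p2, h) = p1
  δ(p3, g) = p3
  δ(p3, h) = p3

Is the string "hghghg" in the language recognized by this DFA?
Processing string "hghghg":
  p0 --h--> p1
  p1 --g--> p2
  p2 --h--> p1
  p1 --g--> p2
  p2 --h--> p1
  p1 --g--> p2
Final state: p2
Accept states: {p2}
Yes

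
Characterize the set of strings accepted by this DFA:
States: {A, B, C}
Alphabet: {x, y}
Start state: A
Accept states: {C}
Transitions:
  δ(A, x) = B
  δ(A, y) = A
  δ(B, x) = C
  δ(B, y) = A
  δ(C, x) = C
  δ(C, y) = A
Testing a few strings:
  'xxxx' → accept
  'yyxy' → reject
  'yxx' → accept
  'x' → reject
State roles: A=last symbol not x; B=one trailing x; C=two trailing x's
All strings over {x,y} ending with xx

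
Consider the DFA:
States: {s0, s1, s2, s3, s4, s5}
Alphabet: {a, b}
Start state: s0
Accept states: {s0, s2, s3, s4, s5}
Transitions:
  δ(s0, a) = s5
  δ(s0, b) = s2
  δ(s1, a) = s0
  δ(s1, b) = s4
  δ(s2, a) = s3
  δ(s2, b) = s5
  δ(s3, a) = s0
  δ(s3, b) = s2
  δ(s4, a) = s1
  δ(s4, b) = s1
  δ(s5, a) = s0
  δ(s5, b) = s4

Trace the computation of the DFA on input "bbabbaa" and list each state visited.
read 'b': s0 → s2
  read 'b': s2 → s5
  read 'a': s5 → s0
  read 'b': s0 → s2
  read 'b': s2 → s5
  read 'a': s5 → s0
  read 'a': s0 → s5
s0 -> s2 -> s5 -> s0 -> s2 -> s5 -> s0 -> s5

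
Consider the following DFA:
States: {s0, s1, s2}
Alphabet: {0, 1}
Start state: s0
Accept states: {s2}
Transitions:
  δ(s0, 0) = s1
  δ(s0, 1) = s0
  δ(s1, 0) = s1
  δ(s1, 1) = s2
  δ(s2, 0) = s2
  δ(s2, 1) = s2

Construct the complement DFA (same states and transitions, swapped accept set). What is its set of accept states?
Complement accept states = All states \ Original accept states
= {s0, s1, s2} \ {s2}
{s0, s1}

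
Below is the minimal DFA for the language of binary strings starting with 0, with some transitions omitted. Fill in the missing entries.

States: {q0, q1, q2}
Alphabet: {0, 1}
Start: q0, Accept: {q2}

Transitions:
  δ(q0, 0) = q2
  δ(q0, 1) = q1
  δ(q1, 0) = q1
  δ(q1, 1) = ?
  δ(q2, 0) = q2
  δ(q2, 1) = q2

From the language and accept set, identify what each state tracks — q0: no input read; q1: started with 1 (dead); q2: started with 0.
Each missing δ(q, a) is the state matching the new tracked value after reading a.
δ(q1, 1) = q1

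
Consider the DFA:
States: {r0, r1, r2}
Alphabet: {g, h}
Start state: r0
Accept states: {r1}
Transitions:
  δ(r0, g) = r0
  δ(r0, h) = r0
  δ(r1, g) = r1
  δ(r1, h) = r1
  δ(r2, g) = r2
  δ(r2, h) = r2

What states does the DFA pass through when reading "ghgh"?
read 'g': r0 → r0
  read 'h': r0 → r0
  read 'g': r0 → r0
  read 'h': r0 → r0
r0 -> r0 -> r0 -> r0 -> r0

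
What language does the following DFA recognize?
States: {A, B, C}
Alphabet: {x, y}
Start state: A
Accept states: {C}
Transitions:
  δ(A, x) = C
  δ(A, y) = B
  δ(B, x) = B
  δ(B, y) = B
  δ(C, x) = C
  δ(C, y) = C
Testing a few strings:
  'x' → accept
  'xx' → accept
  'y' → reject
  'yxy' → reject
State roles: A=no input read; B=started with y (dead); C=started with x
All strings over {x,y} starting with x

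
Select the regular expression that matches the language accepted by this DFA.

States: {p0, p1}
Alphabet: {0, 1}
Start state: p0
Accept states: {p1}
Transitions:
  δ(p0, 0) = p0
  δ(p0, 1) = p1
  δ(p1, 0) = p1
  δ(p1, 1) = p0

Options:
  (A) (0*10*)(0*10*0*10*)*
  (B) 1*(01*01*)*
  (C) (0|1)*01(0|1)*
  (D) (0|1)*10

Check each option against the DFA on short strings; one disagreement eliminates an option:
  (A) (0*10*)(0*10*0*10*)*: agrees with the DFA on every string of length ≤ 6
  (B) 1*(01*01*)*: on ε the DFA stays in p0 and rejects (p0 ∉ Accept), but the regex matches it → eliminate
  (C) (0|1)*01(0|1)*: on '1' the DFA goes p0 → p1 and accepts (p1 ∈ Accept), but the regex does not match it → eliminate
  (D) (0|1)*10: on '1' the DFA goes p0 → p1 and accepts (p1 ∈ Accept), but the regex does not match it → eliminate
Only (A) is consistent with the DFA.
(A) (0*10*)(0*10*0*10*)*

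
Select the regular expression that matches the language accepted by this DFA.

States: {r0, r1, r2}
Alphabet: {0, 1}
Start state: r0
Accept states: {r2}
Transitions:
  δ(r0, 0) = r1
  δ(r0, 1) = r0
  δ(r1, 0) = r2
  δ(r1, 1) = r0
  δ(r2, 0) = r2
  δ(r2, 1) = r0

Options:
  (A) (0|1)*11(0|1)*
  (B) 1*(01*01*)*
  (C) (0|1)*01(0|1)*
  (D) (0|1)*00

Check each option against the DFA on short strings; one disagreement eliminates an option:
  (A) (0|1)*11(0|1)*: on '00' the DFA goes r0 → r1 → r2 and accepts (r2 ∈ Accept), but the regex does not match it → eliminate
  (B) 1*(01*01*)*: on ε the DFA stays in r0 and rejects (r0 ∉ Accept), but the regex matches it → eliminate
  (C) (0|1)*01(0|1)*: on '00' the DFA goes r0 → r1 → r2 and accepts (r2 ∈ Accept), but the regex does not match it → eliminate
  (D) (0|1)*00: agrees with the DFA on every string of length ≤ 6
Only (D) is consistent with the DFA.
(D) (0|1)*00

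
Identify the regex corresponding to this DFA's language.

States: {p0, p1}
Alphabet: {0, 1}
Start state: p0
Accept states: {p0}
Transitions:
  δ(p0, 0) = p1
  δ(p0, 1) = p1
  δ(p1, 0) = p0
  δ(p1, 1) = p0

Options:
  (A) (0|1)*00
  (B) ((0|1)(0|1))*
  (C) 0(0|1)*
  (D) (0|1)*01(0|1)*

Check each option against the DFA on short strings; one disagreement eliminates an option:
  (A) (0|1)*00: on ε the DFA stays in p0 and accepts (p0 ∈ Accept), but the regex does not match it → eliminate
  (B) ((0|1)(0|1))*: agrees with the DFA on every string of length ≤ 6
  (C) 0(0|1)*: on ε the DFA stays in p0 and accepts (p0 ∈ Accept), but the regex does not match it → eliminate
  (D) (0|1)*01(0|1)*: on ε the DFA stays in p0 and accepts (p0 ∈ Accept), but the regex does not match it → eliminate
Only (B) is consistent with the DFA.
(B) ((0|1)(0|1))*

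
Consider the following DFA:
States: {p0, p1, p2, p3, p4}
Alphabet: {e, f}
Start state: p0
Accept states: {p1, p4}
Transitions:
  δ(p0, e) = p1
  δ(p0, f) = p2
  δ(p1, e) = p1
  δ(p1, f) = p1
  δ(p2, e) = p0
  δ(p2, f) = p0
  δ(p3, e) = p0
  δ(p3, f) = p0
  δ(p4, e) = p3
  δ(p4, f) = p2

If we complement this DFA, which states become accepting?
Complement accept states = All states \ Original accept states
= {p0, p1, p2, p3, p4} \ {p1, p4}
{p0, p2, p3}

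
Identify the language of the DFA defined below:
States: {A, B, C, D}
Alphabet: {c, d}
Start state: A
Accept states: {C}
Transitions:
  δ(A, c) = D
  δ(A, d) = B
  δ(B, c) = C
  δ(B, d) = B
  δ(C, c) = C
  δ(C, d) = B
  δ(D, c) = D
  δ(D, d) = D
Testing a few strings:
  'd' → reject
  'ddcc' → accept
  'dddd' → reject
  'cd' → reject
State roles: A=no input read; B=started with d, last symbol d; C=started with d, last symbol c; D=started with c (dead)
All strings over {c,d} that start with d and end with c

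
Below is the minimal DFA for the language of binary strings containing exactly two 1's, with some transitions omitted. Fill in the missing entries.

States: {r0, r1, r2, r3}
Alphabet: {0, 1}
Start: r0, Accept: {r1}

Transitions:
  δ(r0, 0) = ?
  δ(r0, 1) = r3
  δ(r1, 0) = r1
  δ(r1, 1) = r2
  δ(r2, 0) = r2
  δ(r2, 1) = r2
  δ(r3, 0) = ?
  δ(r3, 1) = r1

From the language and accept set, identify what each state tracks — r0: zero 1's; r1: two 1's; r2: ≥ three 1's (dead); r3: one 1.
Each missing δ(q, a) is the state matching the new tracked value after reading a.
δ(r0, 0) = r0; δ(r3, 0) = r3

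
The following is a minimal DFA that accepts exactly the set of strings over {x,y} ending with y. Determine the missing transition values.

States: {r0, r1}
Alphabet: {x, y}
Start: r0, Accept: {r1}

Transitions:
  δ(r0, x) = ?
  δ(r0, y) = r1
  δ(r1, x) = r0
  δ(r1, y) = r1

From the language and accept set, identify what each state tracks — r0: last symbol not y; r1: last symbol is y.
Each missing δ(q, a) is the state matching the new tracked value after reading a.
δ(r0, x) = r0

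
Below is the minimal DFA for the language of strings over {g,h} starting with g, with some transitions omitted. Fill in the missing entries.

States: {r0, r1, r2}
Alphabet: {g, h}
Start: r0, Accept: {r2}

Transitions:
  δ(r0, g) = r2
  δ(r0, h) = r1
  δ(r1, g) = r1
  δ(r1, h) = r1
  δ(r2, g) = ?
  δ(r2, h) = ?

From the language and accept set, identify what each state tracks — r0: no input read; r1: started with h (dead); r2: started with g.
Each missing δ(q, a) is the state matching the new tracked value after reading a.
δ(r2, g) = r2; δ(r2, h) = r2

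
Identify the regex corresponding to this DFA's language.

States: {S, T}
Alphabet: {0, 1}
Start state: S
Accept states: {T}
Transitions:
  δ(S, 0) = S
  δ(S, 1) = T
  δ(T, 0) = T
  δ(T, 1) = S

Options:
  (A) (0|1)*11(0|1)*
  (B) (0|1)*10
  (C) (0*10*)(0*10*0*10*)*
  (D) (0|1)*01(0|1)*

Check each option against the DFA on short strings; one disagreement eliminates an option:
  (A) (0|1)*11(0|1)*: on '1' the DFA goes S → T and accepts (T ∈ Accept), but the regex does not match it → eliminate
  (B) (0|1)*10: on '1' the DFA goes S → T and accepts (T ∈ Accept), but the regex does not match it → eliminate
  (C) (0*10*)(0*10*0*10*)*: agrees with the DFA on every string of length ≤ 6
  (D) (0|1)*01(0|1)*: on '1' the DFA goes S → T and accepts (T ∈ Accept), but the regex does not match it → eliminate
Only (C) is consistent with the DFA.
(C) (0*10*)(0*10*0*10*)*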